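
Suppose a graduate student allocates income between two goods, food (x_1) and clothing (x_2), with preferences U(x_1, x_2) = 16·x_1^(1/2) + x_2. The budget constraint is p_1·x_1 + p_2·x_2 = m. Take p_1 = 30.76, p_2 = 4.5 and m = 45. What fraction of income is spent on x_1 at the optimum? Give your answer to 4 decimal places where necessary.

Utility is quasi-linear in x_2; the FOC for x_1 is 8/√x_1 = p_1/p_2.
Thus x_1* = (8·p_2/p_1)² — independent of m — with the rest of income spent on x_2.
Plugging in: x_1* = (8·4.5/30.76)² = 1.3697, x_2* = 0.6372.
Expenditure on x_1: 30.76·1.3697 = 42.1326; share = 0.9363.

share on x_1 = 0.9363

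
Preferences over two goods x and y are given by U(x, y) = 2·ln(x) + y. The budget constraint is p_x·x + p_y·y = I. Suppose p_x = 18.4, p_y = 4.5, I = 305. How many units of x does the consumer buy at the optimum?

x* = 0.4891

So x*(p_x,p_y) = 2·p_y/p_x, independent of income; and y* = (I − 2·p_y)/p_y.
At the given prices: x* = 2·4.5/18.4 = 0.4891.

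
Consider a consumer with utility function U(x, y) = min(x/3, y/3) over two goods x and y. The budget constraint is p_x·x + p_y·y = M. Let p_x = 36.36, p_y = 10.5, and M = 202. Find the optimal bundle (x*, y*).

x* = 4.3107, y* = 4.3107

Here 3·36.36 + 3·10.5 = 140.58, giving x* = 4.3107 and y* = 4.3107.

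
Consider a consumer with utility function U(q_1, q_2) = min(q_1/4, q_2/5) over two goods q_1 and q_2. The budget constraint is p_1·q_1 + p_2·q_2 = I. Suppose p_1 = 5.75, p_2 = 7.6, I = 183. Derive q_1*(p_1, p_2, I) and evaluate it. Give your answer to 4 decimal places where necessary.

q_1* = 12

Leontief preferences: the optimum is at the kink where q_1/4 = q_2/5, i.e. q_2 = (5/4)·q_1.
Budget: p_1·q_1 + p_2·(5/4)·q_1 = I, so (4·p_1 + 5·p_2)·q_1 = 4·I.
Demand: q_1*(p_1,p_2,I) = 4·I/(4·p_1 + 5·p_2), q_2* = 5·I/(4·p_1 + 5·p_2).
Here 4·5.75 + 5·7.6 = 61, giving q_1* = 12.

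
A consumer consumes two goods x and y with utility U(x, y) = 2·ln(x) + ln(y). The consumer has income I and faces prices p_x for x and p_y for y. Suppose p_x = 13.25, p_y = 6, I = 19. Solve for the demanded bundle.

Tangency: MRS = 2·y/x = p_x/p_y.
Rearranging, p_y·y = (1/2)·p_x·x. Substituting into the budget gives p_x·x·(1 + (1/2)) = I.
Demand: x*(p_x,p_y,I) = 2/3·I/p_x and y* = 1/3·I/p_y.
At p_x=13.25, p_y=6, I=19: x* = 2/3·19/13.25 = 0.956, y* = 1.0556.

x* = 0.956, y* = 1.0556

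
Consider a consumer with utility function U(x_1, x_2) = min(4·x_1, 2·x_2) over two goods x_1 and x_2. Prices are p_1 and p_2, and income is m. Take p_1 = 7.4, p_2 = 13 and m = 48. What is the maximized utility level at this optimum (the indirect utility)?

V = 5.7485

With perfect complements, no substitution: consume in ratio x_1:x_2 = 2:4.
Budget: p_1·x_1 + p_2·2·x_1 = m, so (2·p_1 + 4·p_2)·x_1 = 2·m.
Demand: x_1*(p_1,p_2,m) = 2·m/(2·p_1 + 4·p_2), x_2* = 4·m/(2·p_1 + 4·p_2).
Here 2·7.4 + 4·13 = 66.8, giving x_1* = 1.4371 and x_2* = 2.8743.
Utility at the optimum: U(1.4371, 2.8743) = 5.7485.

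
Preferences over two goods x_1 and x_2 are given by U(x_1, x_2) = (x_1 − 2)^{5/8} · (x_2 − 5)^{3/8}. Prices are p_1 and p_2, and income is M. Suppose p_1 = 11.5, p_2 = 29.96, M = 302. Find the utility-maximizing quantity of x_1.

After buying the subsistence bundle (2, 5), a share 0.625 of the remaining income goes to x_1: x_1* = 2 + 0.625·(M − 2p_1 − 5p_2)/p_1.
Discretionary income = 302 − 2·11.5 − 5·29.96 = 129.2; x_1* = 2 + 0.625·129.2/11.5 = 9.0217.

x_1* = 9.0217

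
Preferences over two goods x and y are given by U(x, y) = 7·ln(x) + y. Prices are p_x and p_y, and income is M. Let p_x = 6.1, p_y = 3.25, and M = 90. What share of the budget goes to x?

MU_x = 7/x, MU_y = 1. Tangency: 7/x = p_x/p_y.
So x*(p_x,p_y) = 7·p_y/p_x, independent of income; and y* = (M − 7·p_y)/p_y.
At the given prices: x* = 7·3.25/6.1 = 3.7295, and y* = 20.6923.
Expenditure on x: 6.1·3.7295 = 22.75; share = 0.2528.

share on x = 0.2528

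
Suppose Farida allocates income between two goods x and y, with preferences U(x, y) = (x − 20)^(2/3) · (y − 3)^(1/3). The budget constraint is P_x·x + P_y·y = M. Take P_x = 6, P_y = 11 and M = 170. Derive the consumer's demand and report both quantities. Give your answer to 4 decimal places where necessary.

x* = 21.8889, y* = 3.5152

Substituting into the budget: x* = 20 + 2/3·(M − 20·P_x − 3·P_y)/P_x, and y* = 3 + 1/3·(…)/P_y.
Discretionary income = 170 − 20·6 − 3·11 = 17; x* = 20 + 2/3·17/6 = 21.8889; y* = 3 + 1/3·17/11 = 3.5152.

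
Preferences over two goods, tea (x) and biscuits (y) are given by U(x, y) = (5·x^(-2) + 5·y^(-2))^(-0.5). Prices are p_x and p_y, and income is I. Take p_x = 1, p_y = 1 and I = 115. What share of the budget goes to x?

MRS = MU_x/MU_y = (y/x)^(3). Set equal to p_x/p_y.
Solve for the ratio: y/x = [p_x/p_y]^(1/3).
Substitute y = (y/x)·x into the budget: x* = I/(p_x + p_y·(y/x)).
Numerically y/x = 1, so x* = 115/(1 + 1·1) = 57.5 and y* = 1·57.5 = 57.5.
Expenditure on x: 1·57.5 = 57.5; share = 0.5.

share on x = 0.5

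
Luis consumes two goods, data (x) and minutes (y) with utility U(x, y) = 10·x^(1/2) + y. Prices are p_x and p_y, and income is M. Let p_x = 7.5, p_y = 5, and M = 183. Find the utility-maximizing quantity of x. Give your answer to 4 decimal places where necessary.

MU_x = 5/√x, MU_y = 1. Tangency: 5/√x = p_x/p_y.
Thus x* = (5·p_y/p_x)² — independent of M — with the rest of income spent on y.
Plugging in: x* = (5·5/7.5)² = 11.1111.

x* = 11.1111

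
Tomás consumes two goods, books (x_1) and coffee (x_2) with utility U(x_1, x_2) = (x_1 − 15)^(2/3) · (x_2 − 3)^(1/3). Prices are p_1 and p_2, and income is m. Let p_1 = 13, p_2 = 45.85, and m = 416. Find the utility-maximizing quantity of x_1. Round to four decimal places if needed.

MRS = 2·(x_2−3)/(x_1−15). Tangency with p_1/p_2 gives x_2−3 = (1/2)·(p_1/p_2)·(x_1−15).
After buying the subsistence bundle (15, 3), a share 2/3 of the remaining income goes to x_1: x_1* = 15 + 2/3·(m − 15p_1 − 3p_2)/p_1.
Discretionary income = 416 − 15·13 − 3·45.85 = 83.45; x_1* = 15 + 2/3·83.45/13 = 19.2795.

x_1* = 19.2795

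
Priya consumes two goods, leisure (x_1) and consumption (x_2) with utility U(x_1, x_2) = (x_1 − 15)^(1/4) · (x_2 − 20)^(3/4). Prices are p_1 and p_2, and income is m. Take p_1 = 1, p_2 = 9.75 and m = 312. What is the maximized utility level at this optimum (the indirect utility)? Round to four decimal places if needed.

V = 10.5348

MRS = (1/3)·(x_2−20)/(x_1−15). Tangency with p_1/p_2 gives x_2−20 = 3·(p_1/p_2)·(x_1−15).
After buying the subsistence bundle (15, 20), a share 0.25 of the remaining income goes to x_1: x_1* = 15 + 0.25·(m − 15p_1 − 20p_2)/p_1.
Discretionary income = 312 − 15·1 − 20·9.75 = 102; x_1* = 15 + 0.25·102/1 = 40.5; x_2* = 20 + 0.75·102/9.75 = 27.8462.
Utility at the optimum: U(40.5, 27.8462) = 10.5348.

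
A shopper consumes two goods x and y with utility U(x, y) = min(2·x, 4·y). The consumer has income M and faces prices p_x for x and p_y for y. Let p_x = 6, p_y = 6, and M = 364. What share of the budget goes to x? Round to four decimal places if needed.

share on x = 0.6667

Leontief preferences: the optimum is at the kink where x/4 = y/2, i.e. y = (1/2)·x.
Budget: p_x·x + p_y·(1/2)·x = M, so (4·p_x + 2·p_y)·x = 4·M.
Demand: x*(p_x,p_y,M) = 4·M/(4·p_x + 2·p_y), y* = 2·M/(4·p_x + 2·p_y).
Here 4·6 + 2·6 = 36, giving x* = 40.4444 and y* = 20.2222.
Expenditure on x: 6·40.4444 = 242.6667; share = 0.6667.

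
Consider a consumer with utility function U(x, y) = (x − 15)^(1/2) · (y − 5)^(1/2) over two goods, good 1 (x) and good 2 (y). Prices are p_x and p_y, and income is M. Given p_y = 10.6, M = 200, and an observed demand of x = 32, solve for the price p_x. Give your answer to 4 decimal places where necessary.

p_x = 3

Let x' = x−15, y' = y−5. MRS = y'/x' = p_x/p_y.
Substituting into the budget: x* = 15 + 0.5·(M − 15·p_x − 5·p_y)/p_x, and y* = 5 + 0.5·(…)/p_y.
Set x* = 32 in the demand function and solve for p_x: p_x = 3.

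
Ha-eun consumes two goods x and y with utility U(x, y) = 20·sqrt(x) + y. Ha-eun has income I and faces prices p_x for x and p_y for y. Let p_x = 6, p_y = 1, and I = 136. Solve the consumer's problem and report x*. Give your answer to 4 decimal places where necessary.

MU_x = 10/√x, MU_y = 1. Tangency: 10/√x = p_x/p_y.
Solve: √x = 10·p_y/p_x, so x*(p_x,p_y) = (10·p_y/p_x)², and y* = (I − p_x·x*)/p_y.
Plugging in: x* = (10·1/6)² = 2.7778.

x* = 2.7778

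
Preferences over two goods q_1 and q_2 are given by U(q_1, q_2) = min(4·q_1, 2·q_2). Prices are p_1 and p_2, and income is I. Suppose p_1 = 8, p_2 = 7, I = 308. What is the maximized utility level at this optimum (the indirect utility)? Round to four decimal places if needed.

V = 56

Demand: q_1*(p_1,p_2,I) = 2·I/(2·p_1 + 4·p_2), q_2* = 4·I/(2·p_1 + 4·p_2).
Here 2·8 + 4·7 = 44, giving q_1* = 14 and q_2* = 28.
Utility at the optimum: U(14, 28) = 56.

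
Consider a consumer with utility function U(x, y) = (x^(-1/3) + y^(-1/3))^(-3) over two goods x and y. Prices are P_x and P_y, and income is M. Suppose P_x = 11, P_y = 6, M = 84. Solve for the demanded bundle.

MU_x ∝ x^(-4/3), MU_y ∝ y^(-4/3), so MRS = (y/x)^(4/3) = P_x/P_y.
Hence y/x = (P_x/P_y)^(1/(4/3)), i.e. raised to the 0.75 power.
With the ratio pinned down, the budget gives x* = M/(P_x + P_y·(y/x)) and y* = (y/x)·x*.
Numerically y/x = 1.575546, so x* = 84/(11 + 6·1.575546) = 4.1069 and y* = 1.575546·4.1069 = 6.4706.

x* = 4.1069, y* = 6.4706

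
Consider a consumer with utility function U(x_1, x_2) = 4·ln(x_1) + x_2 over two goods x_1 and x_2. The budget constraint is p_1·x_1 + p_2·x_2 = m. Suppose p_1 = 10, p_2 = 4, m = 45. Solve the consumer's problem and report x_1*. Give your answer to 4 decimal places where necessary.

x_1* = 1.6

MU_x_1 = 4/x_1, MU_x_2 = 1. Tangency: 4/x_1 = p_1/p_2.
So x_1*(p_1,p_2) = 4·p_2/p_1, independent of income; and x_2* = (m − 4·p_2)/p_2.
At the given prices: x_1* = 4·4/10 = 1.6.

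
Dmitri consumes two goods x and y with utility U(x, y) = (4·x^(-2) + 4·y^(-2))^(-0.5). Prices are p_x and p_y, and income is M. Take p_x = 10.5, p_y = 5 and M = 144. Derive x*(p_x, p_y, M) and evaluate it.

x* = 8.5193

From the CES first-order condition, (y/x)^(3) = p_x/p_y.
Hence y/x = (p_x/p_y)^(1/(3)), i.e. raised to the 1/3 power.
Substitute y = (y/x)·x into the budget: x* = M/(p_x + p_y·(y/x)).
Numerically y/x = 1.280579, so x* = 144/(10.5 + 5·1.280579) = 8.5193.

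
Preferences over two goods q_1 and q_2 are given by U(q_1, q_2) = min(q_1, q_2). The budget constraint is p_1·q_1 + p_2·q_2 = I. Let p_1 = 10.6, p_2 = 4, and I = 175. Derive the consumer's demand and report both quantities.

q_1* = 11.9863, q_2* = 11.9863

With perfect complements, no substitution: consume in ratio q_1:q_2 = 1:1.
Budget: p_1·q_1 + p_2·q_1 = I, so (p_1 + p_2)·q_1 = I.
Demand: q_1*(p_1,p_2,I) = I/(p_1 + p_2), q_2* = I/(p_1 + p_2).
Here 10.6 + 4 = 14.6, giving q_1* = 11.9863 and q_2* = 11.9863.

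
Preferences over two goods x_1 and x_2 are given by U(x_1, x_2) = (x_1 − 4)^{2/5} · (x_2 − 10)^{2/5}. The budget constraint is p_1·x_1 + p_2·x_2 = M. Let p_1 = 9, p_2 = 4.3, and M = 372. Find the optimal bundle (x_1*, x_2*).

x_1* = 20.2778, x_2* = 44.0698

MRS = (x_2−10)/(x_1−4). Tangency with p_1/p_2 gives x_2−10 = (p_1/p_2)·(x_1−4).
After buying the subsistence bundle (4, 10), a share 0.5 of the remaining income goes to x_1: x_1* = 4 + 0.5·(M − 4p_1 − 10p_2)/p_1.
Discretionary income = 372 − 4·9 − 10·4.3 = 293; x_1* = 4 + 0.5·293/9 = 20.2778; x_2* = 10 + 0.5·293/4.3 = 44.0698.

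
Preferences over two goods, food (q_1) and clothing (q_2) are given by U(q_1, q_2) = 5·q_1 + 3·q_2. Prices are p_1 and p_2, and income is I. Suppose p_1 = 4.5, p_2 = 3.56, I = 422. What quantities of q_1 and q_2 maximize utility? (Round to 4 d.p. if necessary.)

Linear utility — the consumer picks whichever good has higher MU/price: 5/4.5 = 1.1111 vs 3/3.56 = 0.8427.
q_1 gives more utility per dollar, so spend all income on q_1: q_1* = I/p_1, q_2* = 0.
Numerically: q_1* = 93.7778, q_2* = 0.

q_1* = 93.7778, q_2* = 0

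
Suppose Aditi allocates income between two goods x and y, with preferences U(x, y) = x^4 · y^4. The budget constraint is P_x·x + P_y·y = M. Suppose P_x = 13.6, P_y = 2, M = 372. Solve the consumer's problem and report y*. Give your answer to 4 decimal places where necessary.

y* = 93

Tangency: MRS = y/x = P_x/P_y.
Rearranging, P_y·y = P_x·x. Substituting into the budget gives P_x·x·(1 + 1) = M.
Demand: x*(P_x,P_y,M) = 0.5·M/P_x and y* = 0.5·M/P_y.
At P_x=13.6, P_y=2, M=372: y* = 0.5·372/2 = 93.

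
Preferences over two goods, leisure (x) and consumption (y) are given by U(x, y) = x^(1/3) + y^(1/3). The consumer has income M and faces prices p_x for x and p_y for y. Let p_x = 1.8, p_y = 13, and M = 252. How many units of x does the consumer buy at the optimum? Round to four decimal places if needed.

x* = 102.0331

MU_x ∝ x^(-2/3), MU_y ∝ y^(-2/3), so MRS = (y/x)^(2/3) = p_x/p_y.
Hence y/x = (p_x/p_y)^(1/(2/3)), i.e. raised to the 1.5 power.
With the ratio pinned down, the budget gives x* = M/(p_x + p_y·(y/x)) and y* = (y/x)·x*.
Numerically y/x = 0.051522, so x* = 252/(1.8 + 13·0.051522) = 102.0331.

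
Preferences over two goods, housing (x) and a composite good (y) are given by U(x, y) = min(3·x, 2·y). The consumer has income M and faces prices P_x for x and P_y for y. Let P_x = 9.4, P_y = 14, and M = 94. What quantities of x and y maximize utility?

x* = 3.0921, y* = 4.6382

Demand: x*(P_x,P_y,M) = 2·M/(2·P_x + 3·P_y), y* = 3·M/(2·P_x + 3·P_y).
Here 2·9.4 + 3·14 = 60.8, giving x* = 3.0921 and y* = 4.6382.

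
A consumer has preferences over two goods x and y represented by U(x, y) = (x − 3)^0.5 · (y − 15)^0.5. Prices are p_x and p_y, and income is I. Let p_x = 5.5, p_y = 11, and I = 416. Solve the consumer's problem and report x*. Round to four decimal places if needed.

x* = 24.3182

MRS = (y−15)/(x−3). Tangency with p_x/p_y gives y−15 = (p_x/p_y)·(x−3).
After buying the subsistence bundle (3, 15), a share 0.5 of the remaining income goes to x: x* = 3 + 0.5·(I − 3p_x − 15p_y)/p_x.
Discretionary income = 416 − 3·5.5 − 15·11 = 234.5; x* = 3 + 0.5·234.5/5.5 = 24.3182.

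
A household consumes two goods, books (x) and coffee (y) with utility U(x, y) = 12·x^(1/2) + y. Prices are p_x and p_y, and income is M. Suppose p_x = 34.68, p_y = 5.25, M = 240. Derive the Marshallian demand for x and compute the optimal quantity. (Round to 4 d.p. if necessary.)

MU_x = 6/√x, MU_y = 1. Tangency: 6/√x = p_x/p_y.
Solve: √x = 6·p_y/p_x, so x*(p_x,p_y) = (6·p_y/p_x)², and y* = (M − p_x·x*)/p_y.
Plugging in: x* = (6·5.25/34.68)² = 0.825.

x* = 0.825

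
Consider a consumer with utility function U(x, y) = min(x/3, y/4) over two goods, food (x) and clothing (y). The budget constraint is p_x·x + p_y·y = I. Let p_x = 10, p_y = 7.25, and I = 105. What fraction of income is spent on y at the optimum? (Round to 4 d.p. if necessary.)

Leontief preferences: the optimum is at the kink where x/3 = y/4, i.e. y = (4/3)·x.
Budget: p_x·x + p_y·(4/3)·x = I, so (3·p_x + 4·p_y)·x = 3·I.
Demand: x*(p_x,p_y,I) = 3·I/(3·p_x + 4·p_y), y* = 4·I/(3·p_x + 4·p_y).
Here 3·10 + 4·7.25 = 59, giving x* = 5.339 and y* = 7.1186.
Expenditure on y: 7.25·7.1186 = 51.6102; share = 0.4915.

share on y = 0.4915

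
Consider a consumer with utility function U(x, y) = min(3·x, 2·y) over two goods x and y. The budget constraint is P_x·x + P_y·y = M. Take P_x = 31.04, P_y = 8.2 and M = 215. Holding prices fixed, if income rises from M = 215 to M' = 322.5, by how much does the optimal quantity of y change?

Leontief preferences: the optimum is at the kink where x/2 = y/3, i.e. y = (3/2)·x.
Budget: P_x·x + P_y·(3/2)·x = M, so (2·P_x + 3·P_y)·x = 2·M.
Demand: x*(P_x,P_y,M) = 2·M/(2·P_x + 3·P_y), y* = 3·M/(2·P_x + 3·P_y).
Here 2·31.04 + 3·8.2 = 86.68, giving y* = 7.4412.
At M' = 322.5: y* = 11.1617. Change: 11.1617 − 7.4412 = 3.7206.

Δy* = 3.7206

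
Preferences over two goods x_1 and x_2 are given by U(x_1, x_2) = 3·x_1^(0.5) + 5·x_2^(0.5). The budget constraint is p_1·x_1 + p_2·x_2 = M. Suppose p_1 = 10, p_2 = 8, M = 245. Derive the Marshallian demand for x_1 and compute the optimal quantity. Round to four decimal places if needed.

x_1* = 5.4783

MRS = MU_x_1/MU_x_2 = (3/5)·(x_2/x_1)^(0.5). Set equal to p_1/p_2.
Solve for the ratio: x_2/x_1 = [(5/3)·p_1/p_2]^(2).
Substitute x_2 = (x_2/x_1)·x_1 into the budget: x_1* = M/(p_1 + p_2·(x_2/x_1)).
Numerically x_2/x_1 = 4.340278, so x_1* = 245/(10 + 8·4.340278) = 5.4783.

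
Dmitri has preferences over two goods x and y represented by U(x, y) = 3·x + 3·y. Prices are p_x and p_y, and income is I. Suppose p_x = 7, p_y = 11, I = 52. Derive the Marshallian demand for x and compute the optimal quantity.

Perfect substitutes: compare marginal utility per dollar. 3/p_x vs 3/p_y → 0.4286 vs 0.2727.
x gives more utility per dollar, so spend all income on x: x* = I/p_x, y* = 0.
Numerically: x* = 7.4286, y* = 0.

x* = 7.4286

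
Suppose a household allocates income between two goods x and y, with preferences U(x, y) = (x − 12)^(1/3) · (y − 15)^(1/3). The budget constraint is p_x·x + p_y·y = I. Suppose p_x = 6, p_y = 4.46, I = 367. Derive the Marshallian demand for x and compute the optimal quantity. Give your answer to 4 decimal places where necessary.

x* = 31.0083

MRS = (y−15)/(x−12). Tangency with p_x/p_y gives y−15 = (p_x/p_y)·(x−12).
Substituting into the budget: x* = 12 + 0.5·(I − 12·p_x − 15·p_y)/p_x, and y* = 15 + 0.5·(…)/p_y.
Discretionary income = 367 − 12·6 − 15·4.46 = 228.1; x* = 12 + 0.5·228.1/6 = 31.0083.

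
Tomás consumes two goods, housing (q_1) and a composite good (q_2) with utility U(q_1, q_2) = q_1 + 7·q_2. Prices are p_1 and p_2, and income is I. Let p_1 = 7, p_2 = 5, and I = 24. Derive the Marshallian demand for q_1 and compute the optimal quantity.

Perfect substitutes: compare marginal utility per dollar. 1/p_1 vs 7/p_2 → 0.1429 vs 1.4.
q_2 gives more utility per dollar, so spend all income on q_2: q_2* = I/p_2, q_1* = 0.
Numerically: q_1* = 0, q_2* = 4.8.

q_1* = 0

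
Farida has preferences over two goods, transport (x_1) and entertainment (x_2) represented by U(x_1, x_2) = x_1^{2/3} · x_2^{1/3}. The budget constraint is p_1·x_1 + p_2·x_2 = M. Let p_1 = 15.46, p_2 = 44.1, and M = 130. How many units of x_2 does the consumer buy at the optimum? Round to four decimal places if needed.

x_2* = 0.9826

The MRS is 2·x_2/x_1. Set MRS = p_1/p_2.
Rearranging, p_2·x_2 = (1/2)·p_1·x_1. Substituting into the budget gives p_1·x_1·(1 + (1/2)) = M.
Demand: x_1*(p_1,p_2,M) = 2/3·M/p_1 and x_2* = 1/3·M/p_2.
At p_1=15.46, p_2=44.1, M=130: x_2* = 1/3·130/44.1 = 0.9826.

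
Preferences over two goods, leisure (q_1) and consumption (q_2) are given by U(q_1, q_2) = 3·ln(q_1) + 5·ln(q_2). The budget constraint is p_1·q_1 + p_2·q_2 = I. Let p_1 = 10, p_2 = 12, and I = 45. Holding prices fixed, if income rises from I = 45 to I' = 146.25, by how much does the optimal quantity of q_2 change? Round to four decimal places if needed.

Δq_2* = 5.2734

MU_q_1/MU_q_2 = (3·q_2)/(5·q_1); tangency sets this equal to p_1/p_2.
So 3·p_2·q_2 = 5·p_1·q_1; combined with the budget, a share 0.375 of income goes to q_1.
Demand: q_1*(p_1,p_2,I) = 0.375·I/p_1 and q_2* = 0.625·I/p_2.
At p_1=10, p_2=12, I=45: q_2* = 0.625·45/12 = 2.3438.
At I' = 146.25: q_2* = 7.6172. Change: 7.6172 − 2.3438 = 5.2734.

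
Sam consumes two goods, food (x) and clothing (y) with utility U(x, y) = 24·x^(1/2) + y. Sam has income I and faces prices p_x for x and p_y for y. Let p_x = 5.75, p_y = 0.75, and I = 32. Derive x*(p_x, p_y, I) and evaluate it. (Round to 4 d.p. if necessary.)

x* = 2.4499

Plugging in: x* = (12·0.75/5.75)² = 2.4499.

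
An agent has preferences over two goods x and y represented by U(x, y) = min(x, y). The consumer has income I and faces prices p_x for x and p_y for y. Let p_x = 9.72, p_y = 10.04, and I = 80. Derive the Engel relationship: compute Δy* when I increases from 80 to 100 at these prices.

Δy* = 1.0121

Leontief preferences: the optimum is at the kink where x/1 = y/1, i.e. y = x.
Budget: p_x·x + p_y·x = I, so (p_x + p_y)·x = I.
Demand: x*(p_x,p_y,I) = I/(p_x + p_y), y* = I/(p_x + p_y).
Here 9.72 + 10.04 = 19.76, giving y* = 4.0486.
At I' = 100: y* = 5.0607. Change: 5.0607 − 4.0486 = 1.0121.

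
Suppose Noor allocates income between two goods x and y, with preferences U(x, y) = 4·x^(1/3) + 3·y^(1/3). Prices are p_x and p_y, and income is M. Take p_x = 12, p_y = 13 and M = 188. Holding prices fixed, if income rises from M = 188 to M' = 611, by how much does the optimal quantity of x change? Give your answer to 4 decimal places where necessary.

Δx* = 21.7052

Substitute y = (y/x)·x into the budget: x* = M/(p_x + p_y·(y/x)).
Numerically y/x = 0.576035, so x* = 188/(12 + 13·0.576035) = 9.6467.
At M' = 611: x* = 31.3519. Change: 31.3519 − 9.6467 = 21.7052.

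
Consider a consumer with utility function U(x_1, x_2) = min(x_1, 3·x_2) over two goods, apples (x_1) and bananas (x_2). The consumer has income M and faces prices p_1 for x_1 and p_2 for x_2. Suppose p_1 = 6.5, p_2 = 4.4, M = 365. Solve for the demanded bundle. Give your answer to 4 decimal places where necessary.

x_1* = 45.8159, x_2* = 15.272

Leontief preferences: the optimum is at the kink where x_1/3 = x_2/1, i.e. x_2 = (1/3)·x_1.
Budget: p_1·x_1 + p_2·(1/3)·x_1 = M, so (3·p_1 + p_2)·x_1 = 3·M.
Demand: x_1*(p_1,p_2,M) = 3·M/(3·p_1 + p_2), x_2* = M/(3·p_1 + p_2).
Here 3·6.5 + 4.4 = 23.9, giving x_1* = 45.8159 and x_2* = 15.272.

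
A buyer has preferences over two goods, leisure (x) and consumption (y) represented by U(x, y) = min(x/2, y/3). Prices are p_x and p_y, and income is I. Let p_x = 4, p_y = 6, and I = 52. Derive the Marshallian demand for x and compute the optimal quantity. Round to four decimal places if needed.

Leontief preferences: the optimum is at the kink where x/2 = y/3, i.e. y = (3/2)·x.
Budget: p_x·x + p_y·(3/2)·x = I, so (2·p_x + 3·p_y)·x = 2·I.
Demand: x*(p_x,p_y,I) = 2·I/(2·p_x + 3·p_y), y* = 3·I/(2·p_x + 3·p_y).
Here 2·4 + 3·6 = 26, giving x* = 4.

x* = 4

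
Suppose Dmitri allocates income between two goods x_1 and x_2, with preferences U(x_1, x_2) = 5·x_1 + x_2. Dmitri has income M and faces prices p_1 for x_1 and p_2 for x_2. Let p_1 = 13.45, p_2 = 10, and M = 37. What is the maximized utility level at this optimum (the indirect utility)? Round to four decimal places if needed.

V = 13.7546

Linear utility — the consumer picks whichever good has higher MU/price: 5/13.45 = 0.3717 vs 1/10 = 0.1.
x_1 gives more utility per dollar, so spend all income on x_1: x_1* = M/p_1, x_2* = 0.
Numerically: x_1* = 2.7509, x_2* = 0.
Utility at the optimum: U(2.7509, 0) = 13.7546.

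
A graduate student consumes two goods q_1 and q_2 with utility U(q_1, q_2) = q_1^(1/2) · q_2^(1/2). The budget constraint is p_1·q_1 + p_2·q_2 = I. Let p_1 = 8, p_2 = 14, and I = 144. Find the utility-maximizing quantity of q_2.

Tangency: MRS = q_2/q_1 = p_1/p_2.
So 0.5·p_2·q_2 = 0.5·p_1·q_1; combined with the budget, a share 0.5 of income goes to q_1.
Demand: q_1*(p_1,p_2,I) = 0.5·I/p_1 and q_2* = 0.5·I/p_2.
At p_1=8, p_2=14, I=144: q_2* = 0.5·144/14 = 5.1429.

q_2* = 5.1429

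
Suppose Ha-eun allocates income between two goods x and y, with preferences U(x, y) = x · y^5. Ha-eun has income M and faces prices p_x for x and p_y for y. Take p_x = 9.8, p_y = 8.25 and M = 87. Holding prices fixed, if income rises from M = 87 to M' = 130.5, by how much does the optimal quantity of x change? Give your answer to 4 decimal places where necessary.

Δx* = 0.7398

MU_x/MU_y = (y)/(5·x); tangency sets this equal to p_x/p_y.
So p_y·y = 5·p_x·x; combined with the budget, a share 1/6 of income goes to x.
Demand: x*(p_x,p_y,M) = 1/6·M/p_x and y* = 5/6·M/p_y.
At p_x=9.8, p_y=8.25, M=87: x* = 1/6·87/9.8 = 1.4796.
At M' = 130.5: x* = 2.2194. Change: 2.2194 − 1.4796 = 0.7398.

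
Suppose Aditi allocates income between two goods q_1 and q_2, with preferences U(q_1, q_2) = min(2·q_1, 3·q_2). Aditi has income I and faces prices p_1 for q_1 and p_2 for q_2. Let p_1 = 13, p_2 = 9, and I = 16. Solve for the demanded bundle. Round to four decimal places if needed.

With perfect complements, no substitution: consume in ratio q_1:q_2 = 3:2.
Budget: p_1·q_1 + p_2·(2/3)·q_1 = I, so (3·p_1 + 2·p_2)·q_1 = 3·I.
Demand: q_1*(p_1,p_2,I) = 3·I/(3·p_1 + 2·p_2), q_2* = 2·I/(3·p_1 + 2·p_2).
Here 3·13 + 2·9 = 57, giving q_1* = 0.8421 and q_2* = 0.5614.

q_1* = 0.8421, q_2* = 0.5614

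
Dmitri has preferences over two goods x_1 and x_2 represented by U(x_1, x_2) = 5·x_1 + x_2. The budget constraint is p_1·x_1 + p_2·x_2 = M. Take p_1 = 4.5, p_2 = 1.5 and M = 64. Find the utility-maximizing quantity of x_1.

Linear utility — the consumer picks whichever good has higher MU/price: 5/4.5 = 1.1111 vs 1/1.5 = 0.6667.
x_1 gives more utility per dollar, so spend all income on x_1: x_1* = M/p_1, x_2* = 0.
Numerically: x_1* = 14.2222, x_2* = 0.

x_1* = 14.2222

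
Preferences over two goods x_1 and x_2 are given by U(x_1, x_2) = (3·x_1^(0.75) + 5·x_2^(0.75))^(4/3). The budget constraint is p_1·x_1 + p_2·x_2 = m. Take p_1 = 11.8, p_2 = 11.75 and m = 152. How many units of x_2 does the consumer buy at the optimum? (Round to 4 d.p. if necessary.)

MU_x_1 ∝ 3·x_1^(-0.25), MU_x_2 ∝ 5·x_2^(-0.25), so MRS = (3/5)·(x_2/x_1)^(0.25) = p_1/p_2.
Hence x_2/x_1 = ((5/3)·p_1/p_2)^(1/(0.25)), i.e. raised to the 4 power.
With the ratio pinned down, the budget gives x_1* = m/(p_1 + p_2·(x_2/x_1)) and x_2* = (x_2/x_1)·x_1*.
Numerically x_2/x_1 = 7.848227, so x_1* = 152/(11.8 + 11.75·7.848227) = 1.4613 and x_2* = 7.848227·1.4613 = 11.4686.

x_2* = 11.4686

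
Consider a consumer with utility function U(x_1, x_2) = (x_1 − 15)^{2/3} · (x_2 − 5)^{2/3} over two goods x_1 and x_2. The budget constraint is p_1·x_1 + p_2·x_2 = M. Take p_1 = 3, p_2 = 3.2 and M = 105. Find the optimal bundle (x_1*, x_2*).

MRS = (x_2−5)/(x_1−15). Tangency with p_1/p_2 gives x_2−5 = (p_1/p_2)·(x_1−15).
After buying the subsistence bundle (15, 5), a share 0.5 of the remaining income goes to x_1: x_1* = 15 + 0.5·(M − 15p_1 − 5p_2)/p_1.
Discretionary income = 105 − 15·3 − 5·3.2 = 44; x_1* = 15 + 0.5·44/3 = 22.3333; x_2* = 5 + 0.5·44/3.2 = 11.875.

x_1* = 22.3333, x_2* = 11.875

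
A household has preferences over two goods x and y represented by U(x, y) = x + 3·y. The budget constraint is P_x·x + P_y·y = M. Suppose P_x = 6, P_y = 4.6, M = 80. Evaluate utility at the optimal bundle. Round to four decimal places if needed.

V = 52.1739

Linear utility — the consumer picks whichever good has higher MU/price: 1/6 = 0.1667 vs 3/4.6 = 0.6522.
y gives more utility per dollar, so spend all income on y: y* = M/P_y, x* = 0.
Numerically: x* = 0, y* = 17.3913.
Utility at the optimum: U(0, 17.3913) = 52.1739.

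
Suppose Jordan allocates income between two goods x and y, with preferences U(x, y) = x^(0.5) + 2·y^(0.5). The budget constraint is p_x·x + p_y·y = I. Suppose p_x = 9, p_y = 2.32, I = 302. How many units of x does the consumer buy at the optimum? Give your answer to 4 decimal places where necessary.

x* = 2.0315

MRS = MU_x/MU_y = (1/2)·(y/x)^(0.5). Set equal to p_x/p_y.
Solve for the ratio: y/x = [2·p_x/p_y]^(2).
Substitute y = (y/x)·x into the budget: x* = I/(p_x + p_y·(y/x)).
Numerically y/x = 60.196195, so x* = 302/(9 + 2.32·60.196195) = 2.0315.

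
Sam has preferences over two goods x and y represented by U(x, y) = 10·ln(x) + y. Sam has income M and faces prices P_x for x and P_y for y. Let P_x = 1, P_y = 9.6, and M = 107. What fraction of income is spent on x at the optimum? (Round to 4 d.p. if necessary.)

Set MRS = P_x/P_y: (10/x)/1 = P_x/P_y.
So x*(P_x,P_y) = 10·P_y/P_x, independent of income; and y* = (M − 10·P_y)/P_y.
At the given prices: x* = 10·9.6/1 = 96, and y* = 1.1458.
Expenditure on x: 1·96 = 96; share = 0.8972.

share on x = 0.8972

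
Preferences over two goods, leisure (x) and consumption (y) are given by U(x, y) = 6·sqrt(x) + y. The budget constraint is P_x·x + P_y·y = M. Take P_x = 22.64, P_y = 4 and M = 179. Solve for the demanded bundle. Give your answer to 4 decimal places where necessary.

Utility is quasi-linear in y; the FOC for x is 3/√x = P_x/P_y.
Thus x* = (3·P_y/P_x)² — independent of M — with the rest of income spent on y.
Plugging in: x* = (3·4/22.64)² = 0.2809, y* = 43.1599.

x* = 0.2809, y* = 43.1599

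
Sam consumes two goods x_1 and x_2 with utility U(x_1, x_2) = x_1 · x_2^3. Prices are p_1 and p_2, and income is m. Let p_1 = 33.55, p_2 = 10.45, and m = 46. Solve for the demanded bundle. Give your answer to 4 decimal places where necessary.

Tangency: MRS = (1/3)·x_2/x_1 = p_1/p_2.
So p_2·x_2 = 3·p_1·x_1; combined with the budget, a share 0.25 of income goes to x_1.
Demand: x_1*(p_1,p_2,m) = 0.25·m/p_1 and x_2* = 0.75·m/p_2.
At p_1=33.55, p_2=10.45, m=46: x_1* = 0.25·46/33.55 = 0.3428, x_2* = 3.3014.

x_1* = 0.3428, x_2* = 3.3014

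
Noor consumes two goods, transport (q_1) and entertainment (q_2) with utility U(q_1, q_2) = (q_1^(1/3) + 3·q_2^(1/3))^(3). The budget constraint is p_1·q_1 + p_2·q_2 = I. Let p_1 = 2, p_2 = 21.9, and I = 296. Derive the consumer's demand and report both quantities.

From the CES first-order condition, (1/3)·(q_2/q_1)^(2/3) = p_1/p_2.
Hence q_2/q_1 = (3·p_1/p_2)^(1/(2/3)), i.e. raised to the 1.5 power.
With the ratio pinned down, the budget gives q_1* = I/(p_1 + p_2·(q_2/q_1)) and q_2* = (q_2/q_1)·q_1*.
Numerically q_2/q_1 = 0.143404, so q_1* = 296/(2 + 21.9·0.143404) = 57.5815 and q_2* = 0.143404·57.5815 = 8.2574.

q_1* = 57.5815, q_2* = 8.2574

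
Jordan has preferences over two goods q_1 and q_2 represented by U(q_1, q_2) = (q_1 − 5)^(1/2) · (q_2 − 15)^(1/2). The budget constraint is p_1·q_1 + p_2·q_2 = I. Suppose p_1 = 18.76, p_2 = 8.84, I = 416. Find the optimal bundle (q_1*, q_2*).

q_1* = 10.0533, q_2* = 25.724

Substituting into the budget: q_1* = 5 + 0.5·(I − 5·p_1 − 15·p_2)/p_1, and q_2* = 15 + 0.5·(…)/p_2.
Discretionary income = 416 − 5·18.76 − 15·8.84 = 189.6; q_1* = 5 + 0.5·189.6/18.76 = 10.0533; q_2* = 15 + 0.5·189.6/8.84 = 25.724.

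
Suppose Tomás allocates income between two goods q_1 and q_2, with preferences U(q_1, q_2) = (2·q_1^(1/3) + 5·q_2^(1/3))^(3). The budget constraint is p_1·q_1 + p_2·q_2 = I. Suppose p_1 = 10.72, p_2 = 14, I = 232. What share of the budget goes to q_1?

MRS = MU_q_1/MU_q_2 = (2/5)·(q_2/q_1)^(2/3). Set equal to p_1/p_2.
Solve for the ratio: q_2/q_1 = [(5/2)·p_1/p_2]^(1.5).
Substitute q_2 = (q_2/q_1)·q_1 into the budget: q_1* = I/(p_1 + p_2·(q_2/q_1)).
Numerically q_2/q_1 = 2.648562, so q_1* = 232/(10.72 + 14·2.648562) = 4.8536 and q_2* = 2.648562·4.8536 = 12.855.
Expenditure on q_1: 10.72·4.8536 = 52.0303; share = 0.2243.

share on q_1 = 0.2243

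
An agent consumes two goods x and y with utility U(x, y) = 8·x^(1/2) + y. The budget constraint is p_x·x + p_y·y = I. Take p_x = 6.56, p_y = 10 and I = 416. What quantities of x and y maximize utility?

x* = 37.1802, y* = 17.2098

Set MRS = p_x/p_y: 4·x^(−1/2) = p_x/p_y.
Solve: √x = 4·p_y/p_x, so x*(p_x,p_y) = (4·p_y/p_x)², and y* = (I − p_x·x*)/p_y.
Plugging in: x* = (4·10/6.56)² = 37.1802, y* = 17.2098.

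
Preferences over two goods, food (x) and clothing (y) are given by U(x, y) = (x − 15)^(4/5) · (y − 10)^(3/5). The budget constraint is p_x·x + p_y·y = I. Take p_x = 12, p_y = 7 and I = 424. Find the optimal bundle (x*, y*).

x* = 23.2857, y* = 20.6531

Let x' = x−15, y' = y−10. MRS = (4/3)·y'/x' = p_x/p_y.
After buying the subsistence bundle (15, 10), a share 4/7 of the remaining income goes to x: x* = 15 + 4/7·(I − 15p_x − 10p_y)/p_x.
Discretionary income = 424 − 15·12 − 10·7 = 174; x* = 15 + 4/7·174/12 = 23.2857; y* = 10 + 3/7·174/7 = 20.6531.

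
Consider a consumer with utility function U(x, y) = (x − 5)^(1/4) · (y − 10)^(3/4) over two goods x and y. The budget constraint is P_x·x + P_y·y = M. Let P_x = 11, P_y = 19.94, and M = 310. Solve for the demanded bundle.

Let x' = x−5, y' = y−10. MRS = (1/3)·y'/x' = P_x/P_y.
Substituting into the budget: x* = 5 + 0.25·(M − 5·P_x − 10·P_y)/P_x, and y* = 10 + 0.75·(…)/P_y.
Discretionary income = 310 − 5·11 − 10·19.94 = 55.6; x* = 5 + 0.25·55.6/11 = 6.2636; y* = 10 + 0.75·55.6/19.94 = 12.0913.

x* = 6.2636, y* = 12.0913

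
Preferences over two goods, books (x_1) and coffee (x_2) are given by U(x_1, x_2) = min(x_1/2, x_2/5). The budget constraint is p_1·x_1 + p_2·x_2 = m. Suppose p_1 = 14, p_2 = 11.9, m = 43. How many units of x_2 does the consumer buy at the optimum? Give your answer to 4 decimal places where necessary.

x_2* = 2.4571

Leontief preferences: the optimum is at the kink where x_1/2 = x_2/5, i.e. x_2 = (5/2)·x_1.
Budget: p_1·x_1 + p_2·(5/2)·x_1 = m, so (2·p_1 + 5·p_2)·x_1 = 2·m.
Demand: x_1*(p_1,p_2,m) = 2·m/(2·p_1 + 5·p_2), x_2* = 5·m/(2·p_1 + 5·p_2).
Here 2·14 + 5·11.9 = 87.5, giving x_2* = 2.4571.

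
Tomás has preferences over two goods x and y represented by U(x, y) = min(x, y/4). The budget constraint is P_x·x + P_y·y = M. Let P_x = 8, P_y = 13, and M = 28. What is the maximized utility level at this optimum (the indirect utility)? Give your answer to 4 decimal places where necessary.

V = 0.4667

With perfect complements, no substitution: consume in ratio x:y = 1:4.
Budget: P_x·x + P_y·4·x = M, so (P_x + 4·P_y)·x = M.
Demand: x*(P_x,P_y,M) = M/(P_x + 4·P_y), y* = 4·M/(P_x + 4·P_y).
Here 8 + 4·13 = 60, giving x* = 0.4667 and y* = 1.8667.
Utility at the optimum: U(0.4667, 1.8667) = 0.4667.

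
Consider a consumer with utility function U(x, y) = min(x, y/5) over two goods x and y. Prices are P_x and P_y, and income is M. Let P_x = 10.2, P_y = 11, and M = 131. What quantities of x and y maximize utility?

Leontief preferences: the optimum is at the kink where x/1 = y/5, i.e. y = 5·x.
Budget: P_x·x + P_y·5·x = M, so (P_x + 5·P_y)·x = M.
Demand: x*(P_x,P_y,M) = M/(P_x + 5·P_y), y* = 5·M/(P_x + 5·P_y).
Here 10.2 + 5·11 = 65.2, giving x* = 2.0092 and y* = 10.046.

x* = 2.0092, y* = 10.046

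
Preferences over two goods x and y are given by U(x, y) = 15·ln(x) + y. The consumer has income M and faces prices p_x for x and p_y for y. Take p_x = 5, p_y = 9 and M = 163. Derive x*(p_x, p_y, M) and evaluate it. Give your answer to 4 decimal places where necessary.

x* = 27

Set MRS = p_x/p_y: (15/x)/1 = p_x/p_y.
So x*(p_x,p_y) = 15·p_y/p_x, independent of income; and y* = (M − 15·p_y)/p_y.
At the given prices: x* = 15·9/5 = 27.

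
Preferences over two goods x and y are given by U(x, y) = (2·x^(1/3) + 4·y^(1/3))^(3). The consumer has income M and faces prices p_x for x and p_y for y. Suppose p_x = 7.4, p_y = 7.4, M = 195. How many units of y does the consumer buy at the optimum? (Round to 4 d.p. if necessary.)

y* = 19.4683

MU_x ∝ 2·x^(-2/3), MU_y ∝ 4·y^(-2/3), so MRS = (1/2)·(y/x)^(2/3) = p_x/p_y.
Solve for the ratio: y/x = [2·p_x/p_y]^(1.5).
With the ratio pinned down, the budget gives x* = M/(p_x + p_y·(y/x)) and y* = (y/x)·x*.
Numerically y/x = 2.828427, so x* = 195/(7.4 + 7.4·2.828427) = 6.8831 and y* = 2.828427·6.8831 = 19.4683.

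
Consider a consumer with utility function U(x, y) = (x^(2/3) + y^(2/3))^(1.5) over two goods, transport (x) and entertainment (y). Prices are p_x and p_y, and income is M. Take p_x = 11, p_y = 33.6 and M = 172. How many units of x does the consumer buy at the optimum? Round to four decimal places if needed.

x* = 14.1227

From the CES first-order condition, (y/x)^(1/3) = p_x/p_y.
Hence y/x = (p_x/p_y)^(1/(1/3)), i.e. raised to the 3 power.
Substitute y = (y/x)·x into the budget: x* = M/(p_x + p_y·(y/x)).
Numerically y/x = 0.035088, so x* = 172/(11 + 33.6·0.035088) = 14.1227.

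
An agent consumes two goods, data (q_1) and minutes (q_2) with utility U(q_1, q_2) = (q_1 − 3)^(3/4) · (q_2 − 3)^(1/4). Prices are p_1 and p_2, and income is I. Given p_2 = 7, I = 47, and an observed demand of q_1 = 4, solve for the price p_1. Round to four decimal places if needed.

p_1 = 6

MRS = 3·(q_2−3)/(q_1−3). Tangency with p_1/p_2 gives q_2−3 = (1/3)·(p_1/p_2)·(q_1−3).
Substituting into the budget: q_1* = 3 + 0.75·(I − 3·p_1 − 3·p_2)/p_1, and q_2* = 3 + 0.25·(…)/p_2.
Set q_1* = 4 in the demand function and solve for p_1: p_1 = 6.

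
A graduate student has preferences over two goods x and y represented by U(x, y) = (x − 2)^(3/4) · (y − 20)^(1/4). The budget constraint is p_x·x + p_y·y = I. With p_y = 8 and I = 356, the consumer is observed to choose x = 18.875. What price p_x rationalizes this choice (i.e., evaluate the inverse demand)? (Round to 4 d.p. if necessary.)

p_x = 8

MRS = 3·(y−20)/(x−2). Tangency with p_x/p_y gives y−20 = (1/3)·(p_x/p_y)·(x−2).
After buying the subsistence bundle (2, 20), a share 0.75 of the remaining income goes to x: x* = 2 + 0.75·(I − 2p_x − 20p_y)/p_x.
Set x* = 18.875 in the demand function and solve for p_x: p_x = 8.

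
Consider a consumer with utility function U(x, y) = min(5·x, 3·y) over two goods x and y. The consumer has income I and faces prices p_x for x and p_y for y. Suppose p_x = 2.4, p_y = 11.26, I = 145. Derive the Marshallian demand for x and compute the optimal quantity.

With perfect complements, no substitution: consume in ratio x:y = 3:5.
Budget: p_x·x + p_y·(5/3)·x = I, so (3·p_x + 5·p_y)·x = 3·I.
Demand: x*(p_x,p_y,I) = 3·I/(3·p_x + 5·p_y), y* = 5·I/(3·p_x + 5·p_y).
Here 3·2.4 + 5·11.26 = 63.5, giving x* = 6.8504.

x* = 6.8504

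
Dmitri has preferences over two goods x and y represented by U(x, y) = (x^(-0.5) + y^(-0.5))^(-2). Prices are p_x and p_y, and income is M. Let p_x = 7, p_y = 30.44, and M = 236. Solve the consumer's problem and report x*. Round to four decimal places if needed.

From the CES first-order condition, (y/x)^(1.5) = p_x/p_y.
Solve for the ratio: y/x = [p_x/p_y]^(2/3).
With the ratio pinned down, the budget gives x* = M/(p_x + p_y·(y/x)) and y* = (y/x)·x*.
Numerically y/x = 0.375349, so x* = 236/(7 + 30.44·0.375349) = 12.8082.

x* = 12.8082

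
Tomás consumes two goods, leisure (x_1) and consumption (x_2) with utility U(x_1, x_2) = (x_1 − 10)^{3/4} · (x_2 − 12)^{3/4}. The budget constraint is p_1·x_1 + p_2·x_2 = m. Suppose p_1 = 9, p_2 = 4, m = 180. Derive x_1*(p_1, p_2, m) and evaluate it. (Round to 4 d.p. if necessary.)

x_1* = 12.3333

Discretionary income = 180 − 10·9 − 12·4 = 42; x_1* = 10 + 0.5·42/9 = 12.3333.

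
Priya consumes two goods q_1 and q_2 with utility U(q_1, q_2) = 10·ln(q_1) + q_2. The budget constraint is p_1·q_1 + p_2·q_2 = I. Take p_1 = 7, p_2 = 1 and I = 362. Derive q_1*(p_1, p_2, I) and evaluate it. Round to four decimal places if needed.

Set MRS = p_1/p_2: (10/q_1)/1 = p_1/p_2.
So q_1*(p_1,p_2) = 10·p_2/p_1, independent of income; and q_2* = (I − 10·p_2)/p_2.
At the given prices: q_1* = 10·1/7 = 1.4286.

q_1* = 1.4286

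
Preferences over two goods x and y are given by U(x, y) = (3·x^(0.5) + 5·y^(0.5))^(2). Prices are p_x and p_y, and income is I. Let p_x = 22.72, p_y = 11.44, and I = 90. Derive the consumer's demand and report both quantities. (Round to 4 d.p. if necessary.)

MU_x ∝ 3·x^(-0.5), MU_y ∝ 5·y^(-0.5), so MRS = (3/5)·(y/x)^(0.5) = p_x/p_y.
Hence y/x = ((5/3)·p_x/p_y)^(1/(0.5)), i.e. raised to the 2 power.
With the ratio pinned down, the budget gives x* = I/(p_x + p_y·(y/x)) and y* = (y/x)·x*.
Numerically y/x = 10.956254, so x* = 90/(22.72 + 11.44·10.956254) = 0.6079 and y* = 10.956254·0.6079 = 6.6599.

x* = 0.6079, y* = 6.6599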